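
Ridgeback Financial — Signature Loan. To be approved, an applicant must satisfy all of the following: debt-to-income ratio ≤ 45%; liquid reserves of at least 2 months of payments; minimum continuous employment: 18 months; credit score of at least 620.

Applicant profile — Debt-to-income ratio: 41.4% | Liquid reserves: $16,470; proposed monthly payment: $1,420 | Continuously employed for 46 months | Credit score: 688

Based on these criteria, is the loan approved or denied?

Approved

Debt-to-income 41.4% vs 45% cap — pass
Reserves: 16,470 ÷ 1,420 = 11.6 months (meets 2-month minimum)
Employment 46 ≥ 18 months
Credit score 688 ≥ 620 (meets)
All criteria satisfied.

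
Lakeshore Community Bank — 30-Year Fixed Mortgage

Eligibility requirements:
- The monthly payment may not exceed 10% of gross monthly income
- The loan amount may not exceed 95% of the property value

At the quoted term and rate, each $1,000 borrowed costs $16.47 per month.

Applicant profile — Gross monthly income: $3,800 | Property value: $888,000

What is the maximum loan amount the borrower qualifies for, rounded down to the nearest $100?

$23,000

Payment cap: 10% × $3,800 = $380/month.
At $16.47 per $1,000, that supports 380/16.47 × 1,000 ≈ $23,072 → $23,000.
LTV cap: 95% × $888,000 = $843,600 → $843,600.
Binding constraint: payment-to-income.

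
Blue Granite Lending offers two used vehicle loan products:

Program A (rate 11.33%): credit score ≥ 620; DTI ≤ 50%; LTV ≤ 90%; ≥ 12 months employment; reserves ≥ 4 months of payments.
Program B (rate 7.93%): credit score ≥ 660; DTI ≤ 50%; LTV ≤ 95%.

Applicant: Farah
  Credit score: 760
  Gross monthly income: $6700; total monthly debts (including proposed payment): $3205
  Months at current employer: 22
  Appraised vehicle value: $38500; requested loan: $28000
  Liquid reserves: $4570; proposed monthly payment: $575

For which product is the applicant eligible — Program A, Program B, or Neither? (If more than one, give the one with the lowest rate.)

Program B

DTI = 3,205/6,700 = 47.8%.
LTV = 28,000/38,500 = 72.7%.
Reserves = 4,570/575 = 7.9 months.
Program A: score 760 ≥ 620; DTI 47.8% ≤ 50%; LTV 72.7% ≤ 90%; employment 22 ≥ 12 mo; reserves 7.9 ≥ 4 mo → qualifies.
Program B: score 760 ≥ 660; DTI 47.8% ≤ 50%; LTV 72.7% ≤ 95% → qualifies.
Qualifying: Program A, Program B. Lowest rate is 7.93% → Program B.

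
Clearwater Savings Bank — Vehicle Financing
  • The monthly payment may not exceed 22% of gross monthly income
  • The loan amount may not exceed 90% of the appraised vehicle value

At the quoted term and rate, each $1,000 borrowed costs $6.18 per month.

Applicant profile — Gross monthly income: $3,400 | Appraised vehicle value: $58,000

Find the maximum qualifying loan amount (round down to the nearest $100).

$52,200

Payment cap: 22% × $3,400 = $748/month.
At $6.18 per $1,000, that supports 748/6.18 × 1,000 ≈ $121,035 → $121,000.
LTV cap: 90% × $58,000 = $52,200 → $52,200.
Binding constraint: loan-to-value.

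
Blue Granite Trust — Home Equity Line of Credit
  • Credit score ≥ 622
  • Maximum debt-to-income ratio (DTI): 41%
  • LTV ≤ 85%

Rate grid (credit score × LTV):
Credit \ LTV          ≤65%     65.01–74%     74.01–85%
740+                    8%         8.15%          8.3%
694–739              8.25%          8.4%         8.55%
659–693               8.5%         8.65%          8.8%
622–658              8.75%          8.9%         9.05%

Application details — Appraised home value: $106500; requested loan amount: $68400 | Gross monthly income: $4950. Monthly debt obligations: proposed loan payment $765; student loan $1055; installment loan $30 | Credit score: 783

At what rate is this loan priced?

8%

Credit score 783 ≥ 622; Total monthly debts = (765 + 1,055 + 30) = 1,850. DTI: 1,850 ÷ 4,950 = 37.4%, within the 41% cap
LTV: 68,400 ÷ 106,500 = 64.2%, within 85% cap
Row: 783 falls in 740+. Column: 64.2% falls in ≤65%. Rate = 8%.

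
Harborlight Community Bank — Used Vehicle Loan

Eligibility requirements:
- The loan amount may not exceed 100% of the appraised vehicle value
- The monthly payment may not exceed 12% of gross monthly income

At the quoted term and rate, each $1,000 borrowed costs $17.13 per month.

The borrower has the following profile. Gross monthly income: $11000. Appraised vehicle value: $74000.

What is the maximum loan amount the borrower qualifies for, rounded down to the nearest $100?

$74,000

Payment cap: 12% × $11,000 = $1,320/month.
At $17.13 per $1,000, that supports 1,320/17.13 × 1,000 ≈ $77,057 → $77,000.
LTV cap: 100% × $74,000 = $74,000 → $74,000.
Binding constraint: loan-to-value.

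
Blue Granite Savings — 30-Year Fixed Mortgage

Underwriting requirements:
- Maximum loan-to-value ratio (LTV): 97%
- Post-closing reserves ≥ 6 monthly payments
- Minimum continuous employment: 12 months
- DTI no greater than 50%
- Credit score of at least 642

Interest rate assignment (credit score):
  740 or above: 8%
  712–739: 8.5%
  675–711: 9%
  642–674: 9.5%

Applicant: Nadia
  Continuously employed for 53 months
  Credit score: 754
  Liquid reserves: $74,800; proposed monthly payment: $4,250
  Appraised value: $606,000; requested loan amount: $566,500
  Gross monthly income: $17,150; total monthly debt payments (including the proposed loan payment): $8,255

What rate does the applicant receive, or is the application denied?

Credit score 754 ≥ 642 (meets minimum)
Employment 53 ≥ 12 months
Reserves = 74,800/4,250 = 17.6 months ≥ 6
LTV: 566,500 ÷ 606,000 = 93.5%, within 97% cap
DTI: 8,255 ÷ 17,150 = 48.1%, within the 50% cap
All requirements met. Score 754 falls in the 740 or above tier → 8%.

Approved at 8%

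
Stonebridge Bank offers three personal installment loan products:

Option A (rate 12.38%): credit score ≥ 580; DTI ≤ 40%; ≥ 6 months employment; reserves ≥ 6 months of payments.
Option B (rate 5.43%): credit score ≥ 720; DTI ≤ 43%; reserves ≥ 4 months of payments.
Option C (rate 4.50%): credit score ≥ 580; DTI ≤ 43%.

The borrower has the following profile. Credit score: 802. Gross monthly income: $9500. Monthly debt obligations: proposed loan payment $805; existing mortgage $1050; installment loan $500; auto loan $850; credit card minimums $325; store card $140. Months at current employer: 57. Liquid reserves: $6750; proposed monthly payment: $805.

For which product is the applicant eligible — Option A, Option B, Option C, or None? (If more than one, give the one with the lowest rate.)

Option C

Total debts = (805 + 1,050 + 500 + 850 + 325 + 140) = 3,670; DTI = 3,670/9,500 = 38.6%.
Reserves = 6,750/805 = 8.4 months.
Option A: score 802 ≥ 580; DTI 38.6% ≤ 40%; employment 57 ≥ 6 mo; reserves 8.4 ≥ 6 mo → qualifies.
Option B: score 802 ≥ 720; DTI 38.6% ≤ 43%; reserves 8.4 ≥ 4 mo → qualifies.
Option C: score 802 ≥ 580; DTI 38.6% ≤ 43% → qualifies.
Qualifying: Option A, Option B, Option C. Lowest rate is 4.50% → Option C.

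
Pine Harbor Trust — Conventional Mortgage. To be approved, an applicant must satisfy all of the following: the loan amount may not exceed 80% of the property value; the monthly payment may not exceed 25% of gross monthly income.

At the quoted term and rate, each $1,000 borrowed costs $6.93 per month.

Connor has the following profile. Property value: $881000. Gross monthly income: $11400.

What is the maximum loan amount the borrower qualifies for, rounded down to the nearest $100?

Payment cap: 25% × $11,400 = $2,850/month.
At $6.93 per $1,000, that supports 2,850/6.93 × 1,000 ≈ $411,255 → $411,200.
LTV cap: 80% × $881,000 = $704,800 → $704,800.
Binding constraint: payment-to-income.

$411,200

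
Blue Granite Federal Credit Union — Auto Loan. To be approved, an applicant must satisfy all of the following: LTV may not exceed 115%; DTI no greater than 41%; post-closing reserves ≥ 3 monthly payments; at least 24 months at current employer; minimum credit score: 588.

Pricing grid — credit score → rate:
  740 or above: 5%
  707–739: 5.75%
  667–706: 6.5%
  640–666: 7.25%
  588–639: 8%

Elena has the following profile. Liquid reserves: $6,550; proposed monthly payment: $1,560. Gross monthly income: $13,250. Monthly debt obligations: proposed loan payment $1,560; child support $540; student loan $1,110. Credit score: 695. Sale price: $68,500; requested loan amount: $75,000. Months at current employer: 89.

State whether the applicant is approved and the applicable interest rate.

Approved at 6.5%

Credit score 695 ≥ 588 (meets minimum)
Reserves: 6,550 ÷ 1,560 = 4.2 months (meets 3-month minimum)
Total monthly debts = (1,560 + 540 + 1,110) = 3,210. Debt-to-income = 3,210/13,250 = 24.2% — meets 41% limit
Loan-to-value = 75,000/68,500 = 109.5% — pass (115% max)
Employment 89 ≥ 24 months
All requirements met. Score 695 falls in the 667–706 tier → 6.5%.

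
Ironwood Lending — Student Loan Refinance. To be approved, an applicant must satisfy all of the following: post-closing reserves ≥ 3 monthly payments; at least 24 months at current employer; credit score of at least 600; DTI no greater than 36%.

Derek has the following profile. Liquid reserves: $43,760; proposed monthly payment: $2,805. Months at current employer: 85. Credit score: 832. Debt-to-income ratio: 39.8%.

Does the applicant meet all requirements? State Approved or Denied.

Denied

Reserves = 43,760/2,805 = 15.6 months ≥ 3
Employment 85 ≥ 24 months
Credit score 832 ≥ 600 (meets)
Debt-to-income 39.8% vs 36% cap — fail
Fails on DTI.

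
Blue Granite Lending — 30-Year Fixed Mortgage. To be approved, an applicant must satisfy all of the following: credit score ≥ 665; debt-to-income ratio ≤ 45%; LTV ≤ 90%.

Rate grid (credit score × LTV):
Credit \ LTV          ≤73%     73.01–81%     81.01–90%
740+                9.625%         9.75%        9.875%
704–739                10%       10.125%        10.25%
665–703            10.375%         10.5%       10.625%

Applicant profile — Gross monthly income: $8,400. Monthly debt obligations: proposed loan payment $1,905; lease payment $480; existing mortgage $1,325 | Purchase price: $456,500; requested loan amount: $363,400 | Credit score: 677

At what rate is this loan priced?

Credit score 677 ≥ 665; Total monthly debts = (1,905 + 480 + 1,325) = 3,710. DTI = 3,710/8,400 = 44.2% ≤ 45%
LTV: 363,400 ÷ 456,500 = 79.6%, within 90% cap
Credit 677 → row 665–703; LTV 79.6% → column 73.01–81%. Grid cell → 10.5%.

10.5%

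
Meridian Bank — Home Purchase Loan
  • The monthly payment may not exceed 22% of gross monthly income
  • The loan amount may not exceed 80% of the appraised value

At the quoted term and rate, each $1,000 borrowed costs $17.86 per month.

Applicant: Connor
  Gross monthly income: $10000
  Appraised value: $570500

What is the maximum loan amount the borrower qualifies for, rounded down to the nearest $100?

Payment cap: 22% × $10,000 = $2,200/month.
At $17.86 per $1,000, that supports 2,200/17.86 × 1,000 ≈ $123,180 → $123,100.
LTV cap: 80% × $570,500 = $456,400 → $456,400.
Binding constraint: payment-to-income.

$123,100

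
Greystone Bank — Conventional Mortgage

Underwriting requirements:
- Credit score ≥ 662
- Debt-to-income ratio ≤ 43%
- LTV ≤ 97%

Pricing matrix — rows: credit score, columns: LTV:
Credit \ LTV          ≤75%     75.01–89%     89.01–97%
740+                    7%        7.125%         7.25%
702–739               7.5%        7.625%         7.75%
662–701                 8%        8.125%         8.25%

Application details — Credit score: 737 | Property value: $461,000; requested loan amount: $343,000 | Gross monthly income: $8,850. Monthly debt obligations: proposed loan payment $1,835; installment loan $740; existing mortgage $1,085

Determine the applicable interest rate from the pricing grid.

Credit score 737 ≥ 662; Total monthly debts = (1,835 + 740 + 1,085) = 3,660. DTI: 3,660 ÷ 8,850 = 41.4%, within the 43% cap
Loan-to-value = 343,000/461,000 = 74.4% — pass (97% max)
Row: 737 falls in 702–739. Column: 74.4% falls in ≤75%. Rate = 7.5%.

7.5%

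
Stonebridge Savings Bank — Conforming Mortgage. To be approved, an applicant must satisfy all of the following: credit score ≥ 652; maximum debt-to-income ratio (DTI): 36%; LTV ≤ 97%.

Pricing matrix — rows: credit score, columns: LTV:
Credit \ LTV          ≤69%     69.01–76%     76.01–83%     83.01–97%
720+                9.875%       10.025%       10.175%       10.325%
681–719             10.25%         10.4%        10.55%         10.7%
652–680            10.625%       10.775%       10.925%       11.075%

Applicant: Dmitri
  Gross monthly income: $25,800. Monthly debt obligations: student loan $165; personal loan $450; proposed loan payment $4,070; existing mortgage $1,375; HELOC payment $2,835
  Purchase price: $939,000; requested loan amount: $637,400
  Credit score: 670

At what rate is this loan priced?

10.625%

Credit score 670 ≥ 652; Total monthly debts = (165 + 450 + 4,070 + 1,375 + 2,835) = 8,895. Debt-to-income = 8,895/25,800 = 34.5% — meets 36% limit
LTV = 637,400/939,000 = 67.9% ≤ 97%
Score 670 is in the 652–680 band; LTV 67.9% is in the ≤69% band → 10.625%.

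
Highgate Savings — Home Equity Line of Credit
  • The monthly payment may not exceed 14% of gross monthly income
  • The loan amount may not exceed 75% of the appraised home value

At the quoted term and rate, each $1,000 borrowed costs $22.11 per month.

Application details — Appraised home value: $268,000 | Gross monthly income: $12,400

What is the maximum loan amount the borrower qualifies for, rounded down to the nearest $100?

$78,500

Payment cap: 14% × $12,400 = $1,736/month.
At $22.11 per $1,000, that supports 1,736/22.11 × 1,000 ≈ $78,516 → $78,500.
LTV cap: 75% × $268,000 = $201,000 → $201,000.
Binding constraint: payment-to-income.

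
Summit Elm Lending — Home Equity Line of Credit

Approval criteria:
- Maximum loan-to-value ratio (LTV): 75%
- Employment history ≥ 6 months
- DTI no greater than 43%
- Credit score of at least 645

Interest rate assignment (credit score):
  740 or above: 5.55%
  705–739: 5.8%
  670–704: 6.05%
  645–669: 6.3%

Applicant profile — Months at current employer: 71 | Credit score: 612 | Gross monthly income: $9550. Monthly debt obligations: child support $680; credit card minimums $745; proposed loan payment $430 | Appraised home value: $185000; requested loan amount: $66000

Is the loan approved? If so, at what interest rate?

Credit score 612 < 645 (below minimum)
Total monthly debts = (680 + 745 + 430) = 1,855. Debt-to-income = 1,855/9,550 = 19.4% — meets 43% limit
Employment 71 ≥ 6 months
LTV = 66,000/185,000 = 35.7% ≤ 75%
Not all requirements met → denied.

Denied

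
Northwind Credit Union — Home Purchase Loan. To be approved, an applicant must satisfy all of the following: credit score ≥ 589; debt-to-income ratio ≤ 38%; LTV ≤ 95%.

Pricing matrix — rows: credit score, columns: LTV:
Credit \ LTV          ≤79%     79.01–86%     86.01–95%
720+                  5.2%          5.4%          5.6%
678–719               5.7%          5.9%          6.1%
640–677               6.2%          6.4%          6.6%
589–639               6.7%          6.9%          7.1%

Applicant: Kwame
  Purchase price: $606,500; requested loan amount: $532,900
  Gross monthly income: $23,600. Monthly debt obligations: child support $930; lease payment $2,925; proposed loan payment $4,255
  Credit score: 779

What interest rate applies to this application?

5.6%

Credit score 779 ≥ 589; Total monthly debts = (930 + 2,925 + 4,255) = 8,110. Debt-to-income = 8,110/23,600 = 34.4% — meets 38% limit
LTV: 532,900 ÷ 606,500 = 87.9%, within 95% cap
Score 779 is in the 720+ band; LTV 87.9% is in the 86.01–95% band → 5.6%.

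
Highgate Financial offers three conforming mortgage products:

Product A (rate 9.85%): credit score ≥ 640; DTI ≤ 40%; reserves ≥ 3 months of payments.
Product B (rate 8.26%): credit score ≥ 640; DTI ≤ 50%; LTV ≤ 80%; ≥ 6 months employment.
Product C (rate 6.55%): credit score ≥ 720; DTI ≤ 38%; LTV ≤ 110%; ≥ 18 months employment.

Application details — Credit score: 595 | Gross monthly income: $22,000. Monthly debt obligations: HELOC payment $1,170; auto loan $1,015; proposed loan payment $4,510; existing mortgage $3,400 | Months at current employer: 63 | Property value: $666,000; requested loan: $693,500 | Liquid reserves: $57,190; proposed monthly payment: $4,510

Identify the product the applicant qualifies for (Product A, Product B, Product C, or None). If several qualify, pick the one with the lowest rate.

None

Total debts = (1,170 + 1,015 + 4,510 + 3,400) = 10,095; DTI = 10,095/22,000 = 45.9%.
LTV = 693,500/666,000 = 104.1%.
Reserves = 57,190/4,510 = 12.7 months.
Product A: score 595 < 640; DTI 45.9% > 40%; reserves 12.7 ≥ 3 mo → does not qualify.
Product B: score 595 < 640; DTI 45.9% ≤ 50%; LTV 104.1% > 80%; employment 63 ≥ 6 mo → does not qualify.
Product C: score 595 < 720; DTI 45.9% > 38%; LTV 104.1% ≤ 110%; employment 63 ≥ 18 mo → does not qualify.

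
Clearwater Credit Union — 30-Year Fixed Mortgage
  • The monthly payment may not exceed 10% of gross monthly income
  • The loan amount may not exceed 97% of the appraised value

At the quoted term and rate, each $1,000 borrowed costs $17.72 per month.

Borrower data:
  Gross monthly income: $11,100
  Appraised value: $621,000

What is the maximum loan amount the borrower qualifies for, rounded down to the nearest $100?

$62,600

Payment cap: 10% × $11,100 = $1,110/month.
At $17.72 per $1,000, that supports 1,110/17.72 × 1,000 ≈ $62,641 → $62,600.
LTV cap: 97% × $621,000 = $602,370 → $602,300.
Binding constraint: payment-to-income.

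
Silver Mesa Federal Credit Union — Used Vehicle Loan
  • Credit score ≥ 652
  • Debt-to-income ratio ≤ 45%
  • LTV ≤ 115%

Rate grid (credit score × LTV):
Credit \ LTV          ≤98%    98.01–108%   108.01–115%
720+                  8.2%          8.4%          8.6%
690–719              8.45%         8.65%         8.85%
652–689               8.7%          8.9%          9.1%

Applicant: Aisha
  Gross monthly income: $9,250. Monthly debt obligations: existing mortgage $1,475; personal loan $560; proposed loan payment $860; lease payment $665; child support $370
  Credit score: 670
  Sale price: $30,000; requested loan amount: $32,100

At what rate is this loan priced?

Credit score 670 ≥ 652; Total monthly debts = (1,475 + 560 + 860 + 665 + 370) = 3,930. Debt-to-income = 3,930/9,250 = 42.5% — meets 45% limit
LTV = 32,100/30,000 = 107% ≤ 115%
Row: 670 falls in 652–689. Column: 107% falls in 98.01–108%. Rate = 8.9%.

8.9%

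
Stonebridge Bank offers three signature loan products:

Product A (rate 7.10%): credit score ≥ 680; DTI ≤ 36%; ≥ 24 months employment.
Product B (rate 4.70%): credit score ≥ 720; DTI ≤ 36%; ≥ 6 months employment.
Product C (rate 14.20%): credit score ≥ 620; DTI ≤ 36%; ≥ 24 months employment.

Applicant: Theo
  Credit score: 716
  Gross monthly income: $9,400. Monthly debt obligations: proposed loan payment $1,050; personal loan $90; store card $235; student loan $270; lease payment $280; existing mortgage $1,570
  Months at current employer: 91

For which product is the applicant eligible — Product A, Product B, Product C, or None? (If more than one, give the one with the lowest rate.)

Total debts = (1,050 + 90 + 235 + 270 + 280 + 1,570) = 3,495; DTI = 3,495/9,400 = 37.2%.
Product A: score 716 ≥ 680; DTI 37.2% > 36%; employment 91 ≥ 24 mo → does not qualify.
Product B: score 716 < 720; DTI 37.2% > 36%; employment 91 ≥ 6 mo → does not qualify.
Product C: score 716 ≥ 620; DTI 37.2% > 36%; employment 91 ≥ 24 mo → does not qualify.

None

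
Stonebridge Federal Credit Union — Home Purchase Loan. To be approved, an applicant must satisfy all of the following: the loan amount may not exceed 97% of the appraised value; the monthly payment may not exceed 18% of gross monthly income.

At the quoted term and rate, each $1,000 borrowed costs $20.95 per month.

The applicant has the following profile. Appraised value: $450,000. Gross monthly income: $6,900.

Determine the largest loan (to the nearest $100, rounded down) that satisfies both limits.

$59,200

Payment cap: 18% × $6,900 = $1,242/month.
At $20.95 per $1,000, that supports 1,242/20.95 × 1,000 ≈ $59,284 → $59,200.
LTV cap: 97% × $450,000 = $436,500 → $436,500.
Binding constraint: payment-to-income.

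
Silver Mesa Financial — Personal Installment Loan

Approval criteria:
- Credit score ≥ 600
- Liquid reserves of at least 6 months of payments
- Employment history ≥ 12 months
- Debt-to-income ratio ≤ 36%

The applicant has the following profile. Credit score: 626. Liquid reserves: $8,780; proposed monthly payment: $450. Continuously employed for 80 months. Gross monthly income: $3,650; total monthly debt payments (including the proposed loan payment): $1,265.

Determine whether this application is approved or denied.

Credit score 626 ≥ 600 (meets)
Reserves: 8,780 ÷ 450 = 19.5 months (meets 6-month minimum)
Employment 80 ≥ 12 months
DTI: 1,265 ÷ 3,650 = 34.7%, within the 36% cap
All criteria satisfied.

Approved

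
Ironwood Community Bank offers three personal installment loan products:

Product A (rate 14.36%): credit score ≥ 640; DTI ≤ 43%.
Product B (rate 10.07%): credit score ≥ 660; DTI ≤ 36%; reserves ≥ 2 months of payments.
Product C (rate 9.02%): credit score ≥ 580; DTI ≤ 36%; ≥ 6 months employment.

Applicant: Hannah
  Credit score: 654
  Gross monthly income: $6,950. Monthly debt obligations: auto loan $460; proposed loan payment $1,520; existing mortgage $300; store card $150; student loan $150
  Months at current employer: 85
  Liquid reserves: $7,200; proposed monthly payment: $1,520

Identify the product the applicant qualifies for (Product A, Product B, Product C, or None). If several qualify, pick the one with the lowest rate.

Product A

Total debts = (460 + 1,520 + 300 + 150 + 150) = 2,580; DTI = 2,580/6,950 = 37.1%.
Reserves = 7,200/1,520 = 4.7 months.
Product A: score 654 ≥ 640; DTI 37.1% ≤ 43% → qualifies.
Product B: score 654 < 660; DTI 37.1% > 36%; reserves 4.7 ≥ 2 mo → does not qualify.
Product C: score 654 ≥ 580; DTI 37.1% > 36%; employment 85 ≥ 6 mo → does not qualify.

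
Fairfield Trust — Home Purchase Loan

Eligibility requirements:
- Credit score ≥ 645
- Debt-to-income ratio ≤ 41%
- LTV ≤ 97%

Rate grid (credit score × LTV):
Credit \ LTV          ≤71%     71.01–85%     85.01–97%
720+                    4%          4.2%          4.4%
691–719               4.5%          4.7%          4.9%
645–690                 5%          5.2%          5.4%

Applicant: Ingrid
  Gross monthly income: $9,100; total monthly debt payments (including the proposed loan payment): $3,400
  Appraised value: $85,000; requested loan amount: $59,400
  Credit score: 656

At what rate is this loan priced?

Credit score 656 ≥ 645; DTI = 3,400/9,100 = 37.4% ≤ 41%
LTV = 59,400/85,000 = 69.9% ≤ 97%
Credit 656 → row 645–690; LTV 69.9% → column ≤71%. Grid cell → 5%.

5%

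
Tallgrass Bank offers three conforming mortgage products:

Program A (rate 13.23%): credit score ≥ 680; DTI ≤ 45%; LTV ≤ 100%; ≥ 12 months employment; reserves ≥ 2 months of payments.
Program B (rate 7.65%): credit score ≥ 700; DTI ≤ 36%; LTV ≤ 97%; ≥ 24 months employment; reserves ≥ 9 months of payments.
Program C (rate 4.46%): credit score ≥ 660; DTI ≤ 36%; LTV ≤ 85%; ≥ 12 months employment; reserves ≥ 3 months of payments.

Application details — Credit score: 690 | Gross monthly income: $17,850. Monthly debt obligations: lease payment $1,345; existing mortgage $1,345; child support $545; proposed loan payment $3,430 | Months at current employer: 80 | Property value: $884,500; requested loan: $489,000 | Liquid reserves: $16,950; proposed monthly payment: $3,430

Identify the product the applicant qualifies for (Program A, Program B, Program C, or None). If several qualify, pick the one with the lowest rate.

Program A

Total debts = (1,345 + 1,345 + 545 + 3,430) = 6,665; DTI = 6,665/17,850 = 37.3%.
LTV = 489,000/884,500 = 55.3%.
Reserves = 16,950/3,430 = 4.9 months.
Program A: score 690 ≥ 680; DTI 37.3% ≤ 45%; LTV 55.3% ≤ 100%; employment 80 ≥ 12 mo; reserves 4.9 ≥ 2 mo → qualifies.
Program B: score 690 < 700; DTI 37.3% > 36%; LTV 55.3% ≤ 97%; employment 80 ≥ 24 mo; reserves 4.9 < 9 mo → does not qualify.
Program C: score 690 ≥ 660; DTI 37.3% > 36%; LTV 55.3% ≤ 85%; employment 80 ≥ 12 mo; reserves 4.9 ≥ 3 mo → does not qualify.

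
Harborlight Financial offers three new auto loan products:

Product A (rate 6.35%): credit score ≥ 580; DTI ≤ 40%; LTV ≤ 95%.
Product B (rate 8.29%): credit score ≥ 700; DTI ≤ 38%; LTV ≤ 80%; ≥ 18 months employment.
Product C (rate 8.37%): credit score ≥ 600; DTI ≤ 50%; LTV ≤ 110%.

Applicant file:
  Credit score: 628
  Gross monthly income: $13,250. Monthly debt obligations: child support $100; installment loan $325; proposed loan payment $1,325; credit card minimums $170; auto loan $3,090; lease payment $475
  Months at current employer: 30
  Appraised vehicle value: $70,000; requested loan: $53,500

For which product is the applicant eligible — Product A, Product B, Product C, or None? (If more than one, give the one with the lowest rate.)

Total debts = (100 + 325 + 1,325 + 170 + 3,090 + 475) = 5,485; DTI = 5,485/13,250 = 41.4%.
LTV = 53,500/70,000 = 76.4%.
Product A: score 628 ≥ 580; DTI 41.4% > 40%; LTV 76.4% ≤ 95% → does not qualify.
Product B: score 628 < 700; DTI 41.4% > 38%; LTV 76.4% ≤ 80%; employment 30 ≥ 18 mo → does not qualify.
Product C: score 628 ≥ 600; DTI 41.4% ≤ 50%; LTV 76.4% ≤ 110% → qualifies.

Product C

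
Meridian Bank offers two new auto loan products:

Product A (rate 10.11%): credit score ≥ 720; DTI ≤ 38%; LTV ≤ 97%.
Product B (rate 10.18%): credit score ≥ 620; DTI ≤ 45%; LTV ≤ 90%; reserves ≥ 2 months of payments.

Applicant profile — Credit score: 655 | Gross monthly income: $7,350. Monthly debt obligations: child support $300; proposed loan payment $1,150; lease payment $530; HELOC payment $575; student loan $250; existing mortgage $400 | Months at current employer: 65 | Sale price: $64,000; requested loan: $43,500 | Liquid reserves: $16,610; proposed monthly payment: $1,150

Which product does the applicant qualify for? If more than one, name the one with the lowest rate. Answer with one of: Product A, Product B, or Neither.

Total debts = (300 + 1,150 + 530 + 575 + 250 + 400) = 3,205; DTI = 3,205/7,350 = 43.6%.
LTV = 43,500/64,000 = 68%.
Reserves = 16,610/1,150 = 14.4 months.
Product A: score 655 < 720; DTI 43.6% > 38%; LTV 68% ≤ 97% → does not qualify.
Product B: score 655 ≥ 620; DTI 43.6% ≤ 45%; LTV 68% ≤ 90%; reserves 14.4 ≥ 2 mo → qualifies.

Product B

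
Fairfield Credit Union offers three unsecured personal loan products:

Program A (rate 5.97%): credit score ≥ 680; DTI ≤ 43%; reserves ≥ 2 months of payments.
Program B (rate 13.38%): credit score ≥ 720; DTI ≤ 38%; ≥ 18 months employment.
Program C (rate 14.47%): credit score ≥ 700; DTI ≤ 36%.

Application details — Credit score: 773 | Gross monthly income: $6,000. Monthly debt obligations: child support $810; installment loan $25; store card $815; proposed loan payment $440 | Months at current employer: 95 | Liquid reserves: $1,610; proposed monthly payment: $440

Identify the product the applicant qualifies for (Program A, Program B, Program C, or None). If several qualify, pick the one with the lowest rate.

Program A

Total debts = (810 + 25 + 815 + 440) = 2,090; DTI = 2,090/6,000 = 34.8%.
Reserves = 1,610/440 = 3.7 months.
Program A: score 773 ≥ 680; DTI 34.8% ≤ 43%; reserves 3.7 ≥ 2 mo → qualifies.
Program B: score 773 ≥ 720; DTI 34.8% ≤ 38%; employment 95 ≥ 18 mo → qualifies.
Program C: score 773 ≥ 700; DTI 34.8% ≤ 36% → qualifies.
Qualifying: Program A, Program B, Program C. Lowest rate is 5.97% → Program A.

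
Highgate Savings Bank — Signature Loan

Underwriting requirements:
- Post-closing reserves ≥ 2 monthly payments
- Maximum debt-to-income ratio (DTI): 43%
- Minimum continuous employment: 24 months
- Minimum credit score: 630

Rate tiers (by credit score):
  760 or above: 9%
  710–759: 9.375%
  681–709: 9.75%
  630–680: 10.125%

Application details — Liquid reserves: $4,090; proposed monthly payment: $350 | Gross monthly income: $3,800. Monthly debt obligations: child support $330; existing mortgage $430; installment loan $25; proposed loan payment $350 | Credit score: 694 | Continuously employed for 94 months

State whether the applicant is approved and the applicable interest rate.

Approved at 9.75%

Credit score 694 ≥ 630 (meets minimum)
Employment 94 ≥ 24 months
Total monthly debts = (330 + 430 + 25 + 350) = 1,135. Debt-to-income = 1,135/3,800 = 29.9% — meets 43% limit
Reserves: 4,090 ÷ 350 = 11.7 months (meets 2-month minimum)
All requirements met. Score 694 falls in the 681–709 tier → 9.75%.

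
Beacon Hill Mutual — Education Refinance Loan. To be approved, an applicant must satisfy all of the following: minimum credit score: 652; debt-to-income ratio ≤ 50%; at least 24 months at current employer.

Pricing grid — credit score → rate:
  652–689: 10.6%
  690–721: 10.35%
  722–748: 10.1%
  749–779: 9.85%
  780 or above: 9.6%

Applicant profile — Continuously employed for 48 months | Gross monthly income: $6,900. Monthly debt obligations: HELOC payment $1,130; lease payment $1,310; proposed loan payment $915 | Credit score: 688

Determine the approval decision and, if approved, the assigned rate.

Credit score 688 ≥ 652 (meets minimum)
Total monthly debts = (1,130 + 1,310 + 915) = 3,355. DTI = 3,355/6,900 = 48.6% ≤ 50%
Employment 48 ≥ 24 months
All requirements met. Score 688 falls in the 652–689 tier → 10.6%.

Approved at 10.6%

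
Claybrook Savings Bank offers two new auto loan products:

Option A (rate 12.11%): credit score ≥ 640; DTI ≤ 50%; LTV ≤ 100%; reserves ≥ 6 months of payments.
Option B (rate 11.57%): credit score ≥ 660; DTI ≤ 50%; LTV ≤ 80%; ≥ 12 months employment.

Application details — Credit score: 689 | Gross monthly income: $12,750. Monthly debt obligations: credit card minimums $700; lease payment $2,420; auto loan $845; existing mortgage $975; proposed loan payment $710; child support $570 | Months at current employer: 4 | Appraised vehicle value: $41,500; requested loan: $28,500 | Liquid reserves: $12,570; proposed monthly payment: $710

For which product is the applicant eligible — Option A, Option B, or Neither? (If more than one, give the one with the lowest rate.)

Total debts = (700 + 2,420 + 845 + 975 + 710 + 570) = 6,220; DTI = 6,220/12,750 = 48.8%.
LTV = 28,500/41,500 = 68.7%.
Reserves = 12,570/710 = 17.7 months.
Option A: score 689 ≥ 640; DTI 48.8% ≤ 50%; LTV 68.7% ≤ 100%; reserves 17.7 ≥ 6 mo → qualifies.
Option B: score 689 ≥ 660; DTI 48.8% ≤ 50%; LTV 68.7% ≤ 80%; employment 4 < 12 mo → does not qualify.

Option A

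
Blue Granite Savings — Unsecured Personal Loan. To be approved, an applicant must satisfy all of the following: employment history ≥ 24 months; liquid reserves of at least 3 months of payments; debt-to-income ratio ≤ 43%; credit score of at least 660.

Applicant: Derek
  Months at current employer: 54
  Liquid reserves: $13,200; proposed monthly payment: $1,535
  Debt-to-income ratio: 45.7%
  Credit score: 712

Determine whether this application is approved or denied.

Denied

Employment 54 ≥ 24 months
Liquid reserves cover 13,200/1,535 = 8.6 months — ≥ 3 required
DTI 45.7% is over the 43% limit
Credit score 712 ≥ 660 (meets)
Fails on DTI.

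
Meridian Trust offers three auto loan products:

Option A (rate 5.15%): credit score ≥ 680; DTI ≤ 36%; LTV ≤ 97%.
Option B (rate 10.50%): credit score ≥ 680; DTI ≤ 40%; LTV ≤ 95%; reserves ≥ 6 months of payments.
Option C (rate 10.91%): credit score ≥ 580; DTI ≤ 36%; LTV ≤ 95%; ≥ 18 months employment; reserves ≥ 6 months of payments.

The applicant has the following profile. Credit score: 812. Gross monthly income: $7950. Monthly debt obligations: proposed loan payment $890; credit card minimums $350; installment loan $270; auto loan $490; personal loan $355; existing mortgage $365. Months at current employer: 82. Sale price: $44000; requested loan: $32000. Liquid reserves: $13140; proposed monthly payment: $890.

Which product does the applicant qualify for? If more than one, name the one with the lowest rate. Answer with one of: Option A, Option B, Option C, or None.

Total debts = (890 + 350 + 270 + 490 + 355 + 365) = 2,720; DTI = 2,720/7,950 = 34.2%.
LTV = 32,000/44,000 = 72.7%.
Reserves = 13,140/890 = 14.8 months.
Option A: score 812 ≥ 680; DTI 34.2% ≤ 36%; LTV 72.7% ≤ 97% → qualifies.
Option B: score 812 ≥ 680; DTI 34.2% ≤ 40%; LTV 72.7% ≤ 95%; reserves 14.8 ≥ 6 mo → qualifies.
Option C: score 812 ≥ 580; DTI 34.2% ≤ 36%; LTV 72.7% ≤ 95%; employment 82 ≥ 18 mo; reserves 14.8 ≥ 6 mo → qualifies.
Qualifying: Option A, Option B, Option C. Lowest rate is 5.15% → Option A.

Option A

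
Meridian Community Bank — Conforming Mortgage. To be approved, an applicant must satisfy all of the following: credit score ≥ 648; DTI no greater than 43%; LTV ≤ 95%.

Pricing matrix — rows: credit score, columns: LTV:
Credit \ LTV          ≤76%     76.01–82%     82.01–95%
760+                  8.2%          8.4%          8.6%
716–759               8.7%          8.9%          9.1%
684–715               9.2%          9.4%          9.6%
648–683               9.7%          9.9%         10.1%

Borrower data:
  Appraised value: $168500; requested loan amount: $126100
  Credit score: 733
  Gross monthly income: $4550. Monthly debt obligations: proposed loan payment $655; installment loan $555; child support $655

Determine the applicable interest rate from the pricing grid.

8.7%

Credit score 733 ≥ 648; Total monthly debts = (655 + 555 + 655) = 1,865. Debt-to-income = 1,865/4,550 = 41% — meets 43% limit
LTV = 126,100/168,500 = 74.8% ≤ 95%
Row: 733 falls in 716–759. Column: 74.8% falls in ≤76%. Rate = 8.7%.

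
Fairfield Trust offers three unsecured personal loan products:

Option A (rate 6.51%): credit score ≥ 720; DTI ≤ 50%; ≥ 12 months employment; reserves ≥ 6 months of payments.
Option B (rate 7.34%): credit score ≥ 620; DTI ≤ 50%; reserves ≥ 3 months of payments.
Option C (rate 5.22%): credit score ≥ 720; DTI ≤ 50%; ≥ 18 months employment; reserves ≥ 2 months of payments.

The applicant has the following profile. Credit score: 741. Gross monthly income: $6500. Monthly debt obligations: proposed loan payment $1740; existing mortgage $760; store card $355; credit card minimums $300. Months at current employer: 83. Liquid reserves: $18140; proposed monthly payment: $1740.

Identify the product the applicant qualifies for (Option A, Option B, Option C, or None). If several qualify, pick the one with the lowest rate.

Total debts = (1,740 + 760 + 355 + 300) = 3,155; DTI = 3,155/6,500 = 48.5%.
Reserves = 18,140/1,740 = 10.4 months.
Option A: score 741 ≥ 720; DTI 48.5% ≤ 50%; employment 83 ≥ 12 mo; reserves 10.4 ≥ 6 mo → qualifies.
Option B: score 741 ≥ 620; DTI 48.5% ≤ 50%; reserves 10.4 ≥ 3 mo → qualifies.
Option C: score 741 ≥ 720; DTI 48.5% ≤ 50%; employment 83 ≥ 18 mo; reserves 10.4 ≥ 2 mo → qualifies.
Qualifying: Option A, Option B, Option C. Lowest rate is 5.22% → Option C.

Option C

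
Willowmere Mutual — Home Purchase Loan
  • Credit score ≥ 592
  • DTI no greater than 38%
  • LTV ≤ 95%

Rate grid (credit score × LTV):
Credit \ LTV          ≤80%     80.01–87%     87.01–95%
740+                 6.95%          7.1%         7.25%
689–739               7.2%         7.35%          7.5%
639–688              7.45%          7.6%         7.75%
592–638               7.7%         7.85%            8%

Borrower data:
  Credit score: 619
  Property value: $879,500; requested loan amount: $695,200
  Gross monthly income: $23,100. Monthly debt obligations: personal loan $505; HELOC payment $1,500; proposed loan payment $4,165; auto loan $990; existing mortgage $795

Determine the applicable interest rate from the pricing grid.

7.7%

Credit score 619 ≥ 592; Total monthly debts = (505 + 1,500 + 4,165 + 990 + 795) = 7,955. DTI: 7,955 ÷ 23,100 = 34.4%, within the 38% cap
LTV = 695,200/879,500 = 79% ≤ 95%
Score 619 is in the 592–638 band; LTV 79% is in the ≤80% band → 7.7%.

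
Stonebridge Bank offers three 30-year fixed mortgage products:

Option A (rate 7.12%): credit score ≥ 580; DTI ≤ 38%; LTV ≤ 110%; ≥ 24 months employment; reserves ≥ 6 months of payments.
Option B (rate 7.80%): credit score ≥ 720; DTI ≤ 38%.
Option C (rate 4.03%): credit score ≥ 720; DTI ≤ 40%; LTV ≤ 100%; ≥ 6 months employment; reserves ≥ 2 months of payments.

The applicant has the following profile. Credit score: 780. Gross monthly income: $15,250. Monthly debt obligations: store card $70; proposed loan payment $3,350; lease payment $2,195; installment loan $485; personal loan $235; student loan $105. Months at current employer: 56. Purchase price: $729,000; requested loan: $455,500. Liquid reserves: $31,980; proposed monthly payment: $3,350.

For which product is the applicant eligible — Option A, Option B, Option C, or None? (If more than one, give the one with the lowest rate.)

None

Total debts = (70 + 3,350 + 2,195 + 485 + 235 + 105) = 6,440; DTI = 6,440/15,250 = 42.2%.
LTV = 455,500/729,000 = 62.5%.
Reserves = 31,980/3,350 = 9.5 months.
Option A: score 780 ≥ 580; DTI 42.2% > 38%; LTV 62.5% ≤ 110%; employment 56 ≥ 24 mo; reserves 9.5 ≥ 6 mo → does not qualify.
Option B: score 780 ≥ 720; DTI 42.2% > 38% → does not qualify.
Option C: score 780 ≥ 720; DTI 42.2% > 40%; LTV 62.5% ≤ 100%; employment 56 ≥ 6 mo; reserves 9.5 ≥ 2 mo → does not qualify.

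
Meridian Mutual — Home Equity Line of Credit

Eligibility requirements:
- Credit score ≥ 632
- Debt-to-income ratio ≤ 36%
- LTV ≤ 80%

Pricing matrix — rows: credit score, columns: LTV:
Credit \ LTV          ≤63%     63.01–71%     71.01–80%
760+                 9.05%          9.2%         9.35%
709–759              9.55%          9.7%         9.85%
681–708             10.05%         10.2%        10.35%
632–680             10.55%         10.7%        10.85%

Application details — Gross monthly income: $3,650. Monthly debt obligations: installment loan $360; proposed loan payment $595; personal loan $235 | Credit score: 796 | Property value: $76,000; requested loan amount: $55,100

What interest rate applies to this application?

Credit score 796 ≥ 632; Total monthly debts = (360 + 595 + 235) = 1,190. DTI: 1,190 ÷ 3,650 = 32.6%, within the 36% cap
LTV = 55,100/76,000 = 72.5% ≤ 80%
Score 796 is in the 760+ band; LTV 72.5% is in the 71.01–80% band → 9.35%.

9.35%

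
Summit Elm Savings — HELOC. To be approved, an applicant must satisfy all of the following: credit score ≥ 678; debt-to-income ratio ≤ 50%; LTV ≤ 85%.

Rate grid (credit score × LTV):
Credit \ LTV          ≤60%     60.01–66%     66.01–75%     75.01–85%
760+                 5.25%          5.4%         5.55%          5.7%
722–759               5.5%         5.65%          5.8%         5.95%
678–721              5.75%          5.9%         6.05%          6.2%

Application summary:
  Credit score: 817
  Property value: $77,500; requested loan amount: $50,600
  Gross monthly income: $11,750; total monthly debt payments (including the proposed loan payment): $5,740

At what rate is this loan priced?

5.4%

Credit score 817 ≥ 678; DTI: 5,740 ÷ 11,750 = 48.9%, within the 50% cap
Loan-to-value = 50,600/77,500 = 65.3% — pass (85% max)
Credit 817 → row 760+; LTV 65.3% → column 60.01–66%. Grid cell → 5.4%.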